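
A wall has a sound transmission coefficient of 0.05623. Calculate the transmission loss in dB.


Given values:
  tau = 0.05623
Formula: TL = 10 * log10(1 / tau)
Compute 1 / tau = 1 / 0.05623 = 17.7841
Compute log10(17.7841) = 1.250032
TL = 10 * 1.250032 = 12.5

12.5 dB


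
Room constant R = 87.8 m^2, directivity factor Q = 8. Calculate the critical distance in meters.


Given values:
  R = 87.8 m^2, Q = 8
Formula: d_c = 0.141 * sqrt(Q * R)
Compute Q * R = 8 * 87.8 = 702.4
Compute sqrt(702.4) = 26.5028
d_c = 0.141 * 26.5028 = 3.737

3.737 m


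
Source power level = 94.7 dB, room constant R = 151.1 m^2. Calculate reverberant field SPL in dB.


Given values:
  Lw = 94.7 dB, R = 151.1 m^2
Formula: SPL = Lw + 10 * log10(4 / R)
Compute 4 / R = 4 / 151.1 = 0.026473
Compute 10 * log10(0.026473) = -15.772
SPL = 94.7 + (-15.772) = 78.93

78.93 dB


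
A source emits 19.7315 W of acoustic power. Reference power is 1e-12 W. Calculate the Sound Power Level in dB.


Given values:
  W = 19.7315 W
  W_ref = 1e-12 W
Formula: SWL = 10 * log10(W / W_ref)
Compute ratio: W / W_ref = 19731500000000
Compute log10: log10(19731500000000) = 13.29516
Multiply: SWL = 10 * 13.29516 = 132.95

132.95 dB


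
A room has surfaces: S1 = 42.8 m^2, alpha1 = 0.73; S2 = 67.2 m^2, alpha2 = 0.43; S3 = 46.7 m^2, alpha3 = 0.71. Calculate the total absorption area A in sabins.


Given surfaces:
  Surface 1: 42.8 * 0.73 = 31.244
  Surface 2: 67.2 * 0.43 = 28.896
  Surface 3: 46.7 * 0.71 = 33.157
Formula: A = sum(Si * alpha_i)
A = 31.244 + 28.896 + 33.157
A = 93.3

93.3 sabins


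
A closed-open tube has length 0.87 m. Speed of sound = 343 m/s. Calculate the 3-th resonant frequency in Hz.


Given values:
  Tube type: closed-open, L = 0.87 m, c = 343 m/s, n = 3
Formula: f_n = (2n - 1) * c / (4 * L)
Compute 2n - 1 = 2*3 - 1 = 5
Compute 4 * L = 4 * 0.87 = 3.48
f = 5 * 343 / 3.48
f = 492.82

492.82 Hz


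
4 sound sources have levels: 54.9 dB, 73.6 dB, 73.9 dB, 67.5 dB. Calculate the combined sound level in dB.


Formula: L_total = 10 * log10( sum(10^(Li/10)) )
  Source 1: 10^(54.9/10) = 309029.5433
  Source 2: 10^(73.6/10) = 22908676.5277
  Source 3: 10^(73.9/10) = 24547089.1569
  Source 4: 10^(67.5/10) = 5623413.2519
Sum of linear values = 53388208.4798
L_total = 10 * log10(53388208.4798) = 77.27

77.27 dB


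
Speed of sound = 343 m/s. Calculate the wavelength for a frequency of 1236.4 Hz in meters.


Given values:
  c = 343 m/s, f = 1236.4 Hz
Formula: lambda = c / f
lambda = 343 / 1236.4
lambda = 0.2774

0.2774 m


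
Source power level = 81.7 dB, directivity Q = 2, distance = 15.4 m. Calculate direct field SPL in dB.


Given values:
  Lw = 81.7 dB, Q = 2, r = 15.4 m
Formula: SPL = Lw + 10 * log10(Q / (4 * pi * r^2))
Compute 4 * pi * r^2 = 4 * pi * 15.4^2 = 2980.2405
Compute Q / denom = 2 / 2980.2405 = 0.00067109
Compute 10 * log10(0.00067109) = -31.7322
SPL = 81.7 + (-31.7322) = 49.97

49.97 dB


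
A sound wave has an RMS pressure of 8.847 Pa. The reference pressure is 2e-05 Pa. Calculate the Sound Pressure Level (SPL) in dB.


Given values:
  p = 8.847 Pa
  p_ref = 2e-05 Pa
Formula: SPL = 20 * log10(p / p_ref)
Compute ratio: p / p_ref = 8.847 / 2e-05 = 442350
Compute log10: log10(442350) = 5.645766
Multiply: SPL = 20 * 5.645766 = 112.92

112.92 dB


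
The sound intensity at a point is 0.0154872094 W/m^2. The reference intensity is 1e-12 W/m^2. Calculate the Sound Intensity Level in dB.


Given values:
  I = 0.0154872094 W/m^2
  I_ref = 1e-12 W/m^2
Formula: SIL = 10 * log10(I / I_ref)
Compute ratio: I / I_ref = 15487209400
Compute log10: log10(15487209400) = 10.189973
Multiply: SIL = 10 * 10.189973 = 101.9

101.9 dB


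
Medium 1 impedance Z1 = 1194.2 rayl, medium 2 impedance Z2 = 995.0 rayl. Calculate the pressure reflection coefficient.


Given values:
  Z1 = 1194.2 rayl, Z2 = 995.0 rayl
Formula: R = (Z2 - Z1) / (Z2 + Z1)
Numerator: Z2 - Z1 = 995.0 - 1194.2 = -199.2
Denominator: Z2 + Z1 = 995.0 + 1194.2 = 2189.2
R = -199.2 / 2189.2 = -0.091

-0.091


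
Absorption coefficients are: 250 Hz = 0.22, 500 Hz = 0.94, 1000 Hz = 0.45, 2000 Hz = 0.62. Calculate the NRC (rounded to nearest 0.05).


Given values:
  a_250 = 0.22, a_500 = 0.94
  a_1000 = 0.45, a_2000 = 0.62
Formula: NRC = (a250 + a500 + a1000 + a2000) / 4
Sum = 0.22 + 0.94 + 0.45 + 0.62 = 2.23
NRC = 2.23 / 4 = 0.5575
Rounded to nearest 0.05: 0.55

0.55


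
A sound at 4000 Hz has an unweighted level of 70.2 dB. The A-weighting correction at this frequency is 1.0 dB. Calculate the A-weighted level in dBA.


Given values:
  SPL = 70.2 dB
  A-weighting at 4000 Hz = 1.0 dB
Formula: L_A = SPL + A_weight
L_A = 70.2 + (1.0)
L_A = 71.2

71.2 dBA


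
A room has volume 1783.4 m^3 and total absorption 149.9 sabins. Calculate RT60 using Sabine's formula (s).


Given values:
  V = 1783.4 m^3
  A = 149.9 sabins
Formula: RT60 = 0.161 * V / A
Numerator: 0.161 * 1783.4 = 287.1274
RT60 = 287.1274 / 149.9 = 1.915

1.915 s


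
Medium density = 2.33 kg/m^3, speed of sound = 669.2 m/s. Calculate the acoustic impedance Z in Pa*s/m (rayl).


Given values:
  rho = 2.33 kg/m^3
  c = 669.2 m/s
Formula: Z = rho * c
Z = 2.33 * 669.2
Z = 1559.24

1559.24 rayl


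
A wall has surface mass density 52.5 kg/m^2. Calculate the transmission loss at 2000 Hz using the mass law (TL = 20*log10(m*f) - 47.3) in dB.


Given values:
  m = 52.5 kg/m^2, f = 2000 Hz
Formula: TL = 20 * log10(m * f) - 47.3
Compute m * f = 52.5 * 2000 = 105000.0
Compute log10(105000.0) = 5.021189
Compute 20 * 5.021189 = 100.4238
TL = 100.4238 - 47.3 = 53.12

53.12 dB


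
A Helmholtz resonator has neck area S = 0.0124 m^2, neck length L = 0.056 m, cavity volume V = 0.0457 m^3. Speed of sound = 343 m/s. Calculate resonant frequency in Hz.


Given values:
  S = 0.0124 m^2, L = 0.056 m, V = 0.0457 m^3, c = 343 m/s
Formula: f = (c / (2*pi)) * sqrt(S / (V * L))
Compute V * L = 0.0457 * 0.056 = 0.0025592
Compute S / (V * L) = 0.0124 / 0.0025592 = 4.8453
Compute sqrt(4.8453) = 2.201204
Compute c / (2*pi) = 343 / 6.283185 = 54.590148
f = 54.590148 * 2.201204 = 120.16

120.16 Hz


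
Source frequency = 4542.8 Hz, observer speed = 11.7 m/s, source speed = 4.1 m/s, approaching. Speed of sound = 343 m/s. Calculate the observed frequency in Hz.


Given values:
  f_s = 4542.8 Hz, v_o = 11.7 m/s, v_s = 4.1 m/s
  Direction: approaching
Formula: f_o = f_s * (c + v_o) / (c - v_s)
Numerator: c + v_o = 343 + 11.7 = 354.7
Denominator: c - v_s = 343 - 4.1 = 338.9
f_o = 4542.8 * 354.7 / 338.9 = 4754.59

4754.59 Hz


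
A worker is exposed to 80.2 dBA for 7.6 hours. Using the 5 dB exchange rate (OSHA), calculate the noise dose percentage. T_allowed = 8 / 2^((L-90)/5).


Given values:
  L = 80.2 dBA, T = 7.6 hours
Formula: T_allowed = 8 / 2^((L - 90) / 5)
Compute exponent: (80.2 - 90) / 5 = -1.96
Compute 2^(-1.96) = 0.257028
T_allowed = 8 / 0.257028 = 31.125014 hours
Dose = (T / T_allowed) * 100
Dose = (7.6 / 31.125014) * 100 = 24.42

24.42 %


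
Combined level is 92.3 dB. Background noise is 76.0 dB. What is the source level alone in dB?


Given values:
  L_total = 92.3 dB, L_bg = 76.0 dB
Formula: L_source = 10 * log10(10^(L_total/10) - 10^(L_bg/10))
Convert to linear:
  10^(92.3/10) = 1698243652.4617
  10^(76.0/10) = 39810717.0553
Difference: 1698243652.4617 - 39810717.0553 = 1658432935.4064
L_source = 10 * log10(1658432935.4064) = 92.2

92.2 dB


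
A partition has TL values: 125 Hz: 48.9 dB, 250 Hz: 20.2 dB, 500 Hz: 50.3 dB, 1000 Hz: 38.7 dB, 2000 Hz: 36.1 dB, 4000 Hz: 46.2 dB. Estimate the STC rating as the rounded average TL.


Given TL values at each frequency:
  125 Hz: 48.9 dB
  250 Hz: 20.2 dB
  500 Hz: 50.3 dB
  1000 Hz: 38.7 dB
  2000 Hz: 36.1 dB
  4000 Hz: 46.2 dB
Formula: STC ~ round(average of TL values)
Sum = 48.9 + 20.2 + 50.3 + 38.7 + 36.1 + 46.2 = 240.4
Average = 240.4 / 6 = 40.07
Rounded: 40

40


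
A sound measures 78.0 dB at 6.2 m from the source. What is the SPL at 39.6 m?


Given values:
  SPL1 = 78.0 dB, r1 = 6.2 m, r2 = 39.6 m
Formula: SPL2 = SPL1 - 20 * log10(r2 / r1)
Compute ratio: r2 / r1 = 39.6 / 6.2 = 6.3871
Compute log10: log10(6.3871) = 0.805304
Compute drop: 20 * 0.805304 = 16.1061
SPL2 = 78.0 - 16.1061 = 61.89

61.89 dB


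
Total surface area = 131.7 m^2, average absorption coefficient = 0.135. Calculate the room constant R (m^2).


Given values:
  S = 131.7 m^2, alpha = 0.135
Formula: R = S * alpha / (1 - alpha)
Numerator: 131.7 * 0.135 = 17.7795
Denominator: 1 - 0.135 = 0.865
R = 17.7795 / 0.865 = 20.55

20.55 m^2


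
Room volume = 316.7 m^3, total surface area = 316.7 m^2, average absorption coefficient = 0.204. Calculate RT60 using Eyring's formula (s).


Given values:
  V = 316.7 m^3, S = 316.7 m^2, alpha = 0.204
Formula: RT60 = 0.161 * V / (-S * ln(1 - alpha))
Compute ln(1 - 0.204) = ln(0.796) = -0.228156
Denominator: -316.7 * -0.228156 = 72.257
Numerator: 0.161 * 316.7 = 50.9887
RT60 = 50.9887 / 72.257 = 0.706

0.706 s


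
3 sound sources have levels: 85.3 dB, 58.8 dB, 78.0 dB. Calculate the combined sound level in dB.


Formula: L_total = 10 * log10( sum(10^(Li/10)) )
  Source 1: 10^(85.3/10) = 338844156.1392
  Source 2: 10^(58.8/10) = 758577.575
  Source 3: 10^(78.0/10) = 63095734.448
Sum of linear values = 402698468.1622
L_total = 10 * log10(402698468.1622) = 86.05

86.05 dB


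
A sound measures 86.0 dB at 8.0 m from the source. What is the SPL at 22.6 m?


Given values:
  SPL1 = 86.0 dB, r1 = 8.0 m, r2 = 22.6 m
Formula: SPL2 = SPL1 - 20 * log10(r2 / r1)
Compute ratio: r2 / r1 = 22.6 / 8.0 = 2.825
Compute log10: log10(2.825) = 0.451018
Compute drop: 20 * 0.451018 = 9.0204
SPL2 = 86.0 - 9.0204 = 76.98

76.98 dB


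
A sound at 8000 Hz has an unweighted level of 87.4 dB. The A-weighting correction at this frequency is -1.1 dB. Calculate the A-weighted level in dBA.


Given values:
  SPL = 87.4 dB
  A-weighting at 8000 Hz = -1.1 dB
Formula: L_A = SPL + A_weight
L_A = 87.4 + (-1.1)
L_A = 86.3

86.3 dBA


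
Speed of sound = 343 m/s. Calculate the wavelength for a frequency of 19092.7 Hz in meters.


Given values:
  c = 343 m/s, f = 19092.7 Hz
Formula: lambda = c / f
lambda = 343 / 19092.7
lambda = 0.018

0.018 m


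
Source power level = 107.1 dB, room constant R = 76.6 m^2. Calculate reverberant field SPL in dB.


Given values:
  Lw = 107.1 dB, R = 76.6 m^2
Formula: SPL = Lw + 10 * log10(4 / R)
Compute 4 / R = 4 / 76.6 = 0.052219
Compute 10 * log10(0.052219) = -12.8217
SPL = 107.1 + (-12.8217) = 94.28

94.28 dB


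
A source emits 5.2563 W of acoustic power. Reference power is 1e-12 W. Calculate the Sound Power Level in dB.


Given values:
  W = 5.2563 W
  W_ref = 1e-12 W
Formula: SWL = 10 * log10(W / W_ref)
Compute ratio: W / W_ref = 5256300000000
Compute log10: log10(5256300000000) = 12.72068
Multiply: SWL = 10 * 12.72068 = 127.21

127.21 dB


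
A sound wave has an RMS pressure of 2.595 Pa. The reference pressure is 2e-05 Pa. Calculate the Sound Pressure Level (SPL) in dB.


Given values:
  p = 2.595 Pa
  p_ref = 2e-05 Pa
Formula: SPL = 20 * log10(p / p_ref)
Compute ratio: p / p_ref = 2.595 / 2e-05 = 129750
Compute log10: log10(129750) = 5.113107
Multiply: SPL = 20 * 5.113107 = 102.26

102.26 dB


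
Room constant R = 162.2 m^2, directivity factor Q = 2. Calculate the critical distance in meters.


Given values:
  R = 162.2 m^2, Q = 2
Formula: d_c = 0.141 * sqrt(Q * R)
Compute Q * R = 2 * 162.2 = 324.4
Compute sqrt(324.4) = 18.0111
d_c = 0.141 * 18.0111 = 2.54

2.54 m


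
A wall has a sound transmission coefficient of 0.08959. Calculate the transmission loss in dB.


Given values:
  tau = 0.08959
Formula: TL = 10 * log10(1 / tau)
Compute 1 / tau = 1 / 0.08959 = 11.162
Compute log10(11.162) = 1.047742
TL = 10 * 1.047742 = 10.48

10.48 dB


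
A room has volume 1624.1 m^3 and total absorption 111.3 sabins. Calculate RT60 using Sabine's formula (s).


Given values:
  V = 1624.1 m^3
  A = 111.3 sabins
Formula: RT60 = 0.161 * V / A
Numerator: 0.161 * 1624.1 = 261.4801
RT60 = 261.4801 / 111.3 = 2.349

2.349 s


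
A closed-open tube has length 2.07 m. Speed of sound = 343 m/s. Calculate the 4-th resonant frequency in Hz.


Given values:
  Tube type: closed-open, L = 2.07 m, c = 343 m/s, n = 4
Formula: f_n = (2n - 1) * c / (4 * L)
Compute 2n - 1 = 2*4 - 1 = 7
Compute 4 * L = 4 * 2.07 = 8.28
f = 7 * 343 / 8.28
f = 289.98

289.98 Hz


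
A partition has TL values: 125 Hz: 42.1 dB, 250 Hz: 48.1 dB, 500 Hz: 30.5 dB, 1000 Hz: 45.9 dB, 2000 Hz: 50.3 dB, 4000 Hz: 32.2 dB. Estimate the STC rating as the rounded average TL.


Given TL values at each frequency:
  125 Hz: 42.1 dB
  250 Hz: 48.1 dB
  500 Hz: 30.5 dB
  1000 Hz: 45.9 dB
  2000 Hz: 50.3 dB
  4000 Hz: 32.2 dB
Formula: STC ~ round(average of TL values)
Sum = 42.1 + 48.1 + 30.5 + 45.9 + 50.3 + 32.2 = 249.1
Average = 249.1 / 6 = 41.52
Rounded: 42

42


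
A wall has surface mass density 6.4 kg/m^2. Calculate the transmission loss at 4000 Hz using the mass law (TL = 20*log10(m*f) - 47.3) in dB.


Given values:
  m = 6.4 kg/m^2, f = 4000 Hz
Formula: TL = 20 * log10(m * f) - 47.3
Compute m * f = 6.4 * 4000 = 25600.0
Compute log10(25600.0) = 4.40824
Compute 20 * 4.40824 = 88.1648
TL = 88.1648 - 47.3 = 40.86

40.86 dB


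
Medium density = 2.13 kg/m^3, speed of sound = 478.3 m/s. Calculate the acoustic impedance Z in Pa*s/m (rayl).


Given values:
  rho = 2.13 kg/m^3
  c = 478.3 m/s
Formula: Z = rho * c
Z = 2.13 * 478.3
Z = 1018.78

1018.78 rayl


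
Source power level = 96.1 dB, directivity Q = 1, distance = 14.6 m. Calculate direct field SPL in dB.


Given values:
  Lw = 96.1 dB, Q = 1, r = 14.6 m
Formula: SPL = Lw + 10 * log10(Q / (4 * pi * r^2))
Compute 4 * pi * r^2 = 4 * pi * 14.6^2 = 2678.6476
Compute Q / denom = 1 / 2678.6476 = 0.00037332
Compute 10 * log10(0.00037332) = -34.2792
SPL = 96.1 + (-34.2792) = 61.82

61.82 dB


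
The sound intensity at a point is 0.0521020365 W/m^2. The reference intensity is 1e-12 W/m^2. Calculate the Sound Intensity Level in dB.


Given values:
  I = 0.0521020365 W/m^2
  I_ref = 1e-12 W/m^2
Formula: SIL = 10 * log10(I / I_ref)
Compute ratio: I / I_ref = 52102036500
Compute log10: log10(52102036500) = 10.716855
Multiply: SIL = 10 * 10.716855 = 107.17

107.17 dB


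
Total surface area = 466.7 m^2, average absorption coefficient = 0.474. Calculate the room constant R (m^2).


Given values:
  S = 466.7 m^2, alpha = 0.474
Formula: R = S * alpha / (1 - alpha)
Numerator: 466.7 * 0.474 = 221.2158
Denominator: 1 - 0.474 = 0.526
R = 221.2158 / 0.526 = 420.56

420.56 m^2


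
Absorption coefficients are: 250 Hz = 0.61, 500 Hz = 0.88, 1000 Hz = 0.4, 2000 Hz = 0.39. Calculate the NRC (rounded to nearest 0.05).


Given values:
  a_250 = 0.61, a_500 = 0.88
  a_1000 = 0.4, a_2000 = 0.39
Formula: NRC = (a250 + a500 + a1000 + a2000) / 4
Sum = 0.61 + 0.88 + 0.4 + 0.39 = 2.28
NRC = 2.28 / 4 = 0.57
Rounded to nearest 0.05: 0.55

0.55


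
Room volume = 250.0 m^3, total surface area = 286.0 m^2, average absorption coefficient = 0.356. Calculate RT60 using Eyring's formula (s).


Given values:
  V = 250.0 m^3, S = 286.0 m^2, alpha = 0.356
Formula: RT60 = 0.161 * V / (-S * ln(1 - alpha))
Compute ln(1 - 0.356) = ln(0.644) = -0.440057
Denominator: -286.0 * -0.440057 = 125.8563
Numerator: 0.161 * 250.0 = 40.25
RT60 = 40.25 / 125.8563 = 0.32

0.32 s


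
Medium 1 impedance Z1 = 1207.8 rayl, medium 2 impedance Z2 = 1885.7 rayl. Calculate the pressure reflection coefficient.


Given values:
  Z1 = 1207.8 rayl, Z2 = 1885.7 rayl
Formula: R = (Z2 - Z1) / (Z2 + Z1)
Numerator: Z2 - Z1 = 1885.7 - 1207.8 = 677.9
Denominator: Z2 + Z1 = 1885.7 + 1207.8 = 3093.5
R = 677.9 / 3093.5 = 0.2191

0.2191


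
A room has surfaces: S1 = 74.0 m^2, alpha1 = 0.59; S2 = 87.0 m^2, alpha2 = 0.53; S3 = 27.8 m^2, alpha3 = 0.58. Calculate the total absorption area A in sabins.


Given surfaces:
  Surface 1: 74.0 * 0.59 = 43.66
  Surface 2: 87.0 * 0.53 = 46.11
  Surface 3: 27.8 * 0.58 = 16.124
Formula: A = sum(Si * alpha_i)
A = 43.66 + 46.11 + 16.124
A = 105.89

105.89 sabins


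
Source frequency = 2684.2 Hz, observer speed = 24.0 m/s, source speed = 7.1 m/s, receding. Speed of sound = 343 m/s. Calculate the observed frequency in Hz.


Given values:
  f_s = 2684.2 Hz, v_o = 24.0 m/s, v_s = 7.1 m/s
  Direction: receding
Formula: f_o = f_s * (c - v_o) / (c + v_s)
Numerator: c - v_o = 343 - 24.0 = 319.0
Denominator: c + v_s = 343 + 7.1 = 350.1
f_o = 2684.2 * 319.0 / 350.1 = 2445.76

2445.76 Hz


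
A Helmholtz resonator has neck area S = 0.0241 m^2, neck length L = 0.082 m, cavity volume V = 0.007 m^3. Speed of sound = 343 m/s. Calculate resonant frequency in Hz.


Given values:
  S = 0.0241 m^2, L = 0.082 m, V = 0.007 m^3, c = 343 m/s
Formula: f = (c / (2*pi)) * sqrt(S / (V * L))
Compute V * L = 0.007 * 0.082 = 0.000574
Compute S / (V * L) = 0.0241 / 0.000574 = 41.9861
Compute sqrt(41.9861) = 6.479668
Compute c / (2*pi) = 343 / 6.283185 = 54.590148
f = 54.590148 * 6.479668 = 353.73

353.73 Hz


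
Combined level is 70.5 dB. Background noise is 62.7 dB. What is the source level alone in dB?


Given values:
  L_total = 70.5 dB, L_bg = 62.7 dB
Formula: L_source = 10 * log10(10^(L_total/10) - 10^(L_bg/10))
Convert to linear:
  10^(70.5/10) = 11220184.543
  10^(62.7/10) = 1862087.1367
Difference: 11220184.543 - 1862087.1367 = 9358097.4063
L_source = 10 * log10(9358097.4063) = 69.71

69.71 dB


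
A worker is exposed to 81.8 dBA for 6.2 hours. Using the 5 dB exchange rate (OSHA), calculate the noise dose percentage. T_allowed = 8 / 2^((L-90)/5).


Given values:
  L = 81.8 dBA, T = 6.2 hours
Formula: T_allowed = 8 / 2^((L - 90) / 5)
Compute exponent: (81.8 - 90) / 5 = -1.64
Compute 2^(-1.64) = 0.320856
T_allowed = 8 / 0.320856 = 24.933303 hours
Dose = (T / T_allowed) * 100
Dose = (6.2 / 24.933303) * 100 = 24.87

24.87 %


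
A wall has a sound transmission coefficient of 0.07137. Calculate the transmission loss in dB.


Given values:
  tau = 0.07137
Formula: TL = 10 * log10(1 / tau)
Compute 1 / tau = 1 / 0.07137 = 14.0115
Compute log10(14.0115) = 1.146485
TL = 10 * 1.146485 = 11.46

11.46 dB


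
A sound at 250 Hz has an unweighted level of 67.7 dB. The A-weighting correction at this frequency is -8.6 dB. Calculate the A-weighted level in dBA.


Given values:
  SPL = 67.7 dB
  A-weighting at 250 Hz = -8.6 dB
Formula: L_A = SPL + A_weight
L_A = 67.7 + (-8.6)
L_A = 59.1

59.1 dBA


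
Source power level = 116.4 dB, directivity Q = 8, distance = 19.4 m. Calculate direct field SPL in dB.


Given values:
  Lw = 116.4 dB, Q = 8, r = 19.4 m
Formula: SPL = Lw + 10 * log10(Q / (4 * pi * r^2))
Compute 4 * pi * r^2 = 4 * pi * 19.4^2 = 4729.4792
Compute Q / denom = 8 / 4729.4792 = 0.00169152
Compute 10 * log10(0.00169152) = -27.7172
SPL = 116.4 + (-27.7172) = 88.68

88.68 dB


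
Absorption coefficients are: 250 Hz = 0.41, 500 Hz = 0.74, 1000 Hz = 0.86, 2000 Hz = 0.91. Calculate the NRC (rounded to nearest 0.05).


Given values:
  a_250 = 0.41, a_500 = 0.74
  a_1000 = 0.86, a_2000 = 0.91
Formula: NRC = (a250 + a500 + a1000 + a2000) / 4
Sum = 0.41 + 0.74 + 0.86 + 0.91 = 2.92
NRC = 2.92 / 4 = 0.73
Rounded to nearest 0.05: 0.75

0.75


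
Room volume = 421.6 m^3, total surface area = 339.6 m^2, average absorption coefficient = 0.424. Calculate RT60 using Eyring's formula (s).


Given values:
  V = 421.6 m^3, S = 339.6 m^2, alpha = 0.424
Formula: RT60 = 0.161 * V / (-S * ln(1 - alpha))
Compute ln(1 - 0.424) = ln(0.576) = -0.551648
Denominator: -339.6 * -0.551648 = 187.3397
Numerator: 0.161 * 421.6 = 67.8776
RT60 = 67.8776 / 187.3397 = 0.362

0.362 s


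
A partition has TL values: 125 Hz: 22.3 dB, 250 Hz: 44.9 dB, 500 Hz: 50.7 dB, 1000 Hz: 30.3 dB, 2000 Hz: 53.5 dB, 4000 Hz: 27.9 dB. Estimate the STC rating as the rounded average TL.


Given TL values at each frequency:
  125 Hz: 22.3 dB
  250 Hz: 44.9 dB
  500 Hz: 50.7 dB
  1000 Hz: 30.3 dB
  2000 Hz: 53.5 dB
  4000 Hz: 27.9 dB
Formula: STC ~ round(average of TL values)
Sum = 22.3 + 44.9 + 50.7 + 30.3 + 53.5 + 27.9 = 229.6
Average = 229.6 / 6 = 38.27
Rounded: 38

38


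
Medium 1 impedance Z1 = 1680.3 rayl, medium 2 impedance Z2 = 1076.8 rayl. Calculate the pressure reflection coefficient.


Given values:
  Z1 = 1680.3 rayl, Z2 = 1076.8 rayl
Formula: R = (Z2 - Z1) / (Z2 + Z1)
Numerator: Z2 - Z1 = 1076.8 - 1680.3 = -603.5
Denominator: Z2 + Z1 = 1076.8 + 1680.3 = 2757.1
R = -603.5 / 2757.1 = -0.2189

-0.2189


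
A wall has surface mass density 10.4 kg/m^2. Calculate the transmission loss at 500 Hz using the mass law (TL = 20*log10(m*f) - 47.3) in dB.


Given values:
  m = 10.4 kg/m^2, f = 500 Hz
Formula: TL = 20 * log10(m * f) - 47.3
Compute m * f = 10.4 * 500 = 5200.0
Compute log10(5200.0) = 3.716003
Compute 20 * 3.716003 = 74.3201
TL = 74.3201 - 47.3 = 27.02

27.02 dB


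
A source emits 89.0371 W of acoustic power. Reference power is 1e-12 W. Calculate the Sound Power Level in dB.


Given values:
  W = 89.0371 W
  W_ref = 1e-12 W
Formula: SWL = 10 * log10(W / W_ref)
Compute ratio: W / W_ref = 89037100000000
Compute log10: log10(89037100000000) = 13.949571
Multiply: SWL = 10 * 13.949571 = 139.5

139.5 dB


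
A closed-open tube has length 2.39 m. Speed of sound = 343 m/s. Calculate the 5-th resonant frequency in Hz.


Given values:
  Tube type: closed-open, L = 2.39 m, c = 343 m/s, n = 5
Formula: f_n = (2n - 1) * c / (4 * L)
Compute 2n - 1 = 2*5 - 1 = 9
Compute 4 * L = 4 * 2.39 = 9.56
f = 9 * 343 / 9.56
f = 322.91

322.91 Hz


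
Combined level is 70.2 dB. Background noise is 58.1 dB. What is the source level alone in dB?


Given values:
  L_total = 70.2 dB, L_bg = 58.1 dB
Formula: L_source = 10 * log10(10^(L_total/10) - 10^(L_bg/10))
Convert to linear:
  10^(70.2/10) = 10471285.4805
  10^(58.1/10) = 645654.229
Difference: 10471285.4805 - 645654.229 = 9825631.2515
L_source = 10 * log10(9825631.2515) = 69.92

69.92 dB


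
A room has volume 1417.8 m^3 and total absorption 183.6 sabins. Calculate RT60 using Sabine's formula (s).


Given values:
  V = 1417.8 m^3
  A = 183.6 sabins
Formula: RT60 = 0.161 * V / A
Numerator: 0.161 * 1417.8 = 228.2658
RT60 = 228.2658 / 183.6 = 1.243

1.243 s


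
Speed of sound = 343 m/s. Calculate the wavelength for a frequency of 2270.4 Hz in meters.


Given values:
  c = 343 m/s, f = 2270.4 Hz
Formula: lambda = c / f
lambda = 343 / 2270.4
lambda = 0.1511

0.1511 m


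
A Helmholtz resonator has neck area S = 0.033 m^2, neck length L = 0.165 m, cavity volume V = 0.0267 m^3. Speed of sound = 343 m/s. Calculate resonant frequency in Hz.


Given values:
  S = 0.033 m^2, L = 0.165 m, V = 0.0267 m^3, c = 343 m/s
Formula: f = (c / (2*pi)) * sqrt(S / (V * L))
Compute V * L = 0.0267 * 0.165 = 0.0044055
Compute S / (V * L) = 0.033 / 0.0044055 = 7.4906
Compute sqrt(7.4906) = 2.736896
Compute c / (2*pi) = 343 / 6.283185 = 54.590148
f = 54.590148 * 2.736896 = 149.41

149.41 Hz


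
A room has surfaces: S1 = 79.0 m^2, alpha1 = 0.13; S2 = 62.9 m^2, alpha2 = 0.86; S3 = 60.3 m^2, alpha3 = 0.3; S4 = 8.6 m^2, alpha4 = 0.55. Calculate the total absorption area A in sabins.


Given surfaces:
  Surface 1: 79.0 * 0.13 = 10.27
  Surface 2: 62.9 * 0.86 = 54.094
  Surface 3: 60.3 * 0.3 = 18.09
  Surface 4: 8.6 * 0.55 = 4.73
Formula: A = sum(Si * alpha_i)
A = 10.27 + 54.094 + 18.09 + 4.73
A = 87.18

87.18 sabins


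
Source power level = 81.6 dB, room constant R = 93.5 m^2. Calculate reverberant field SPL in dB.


Given values:
  Lw = 81.6 dB, R = 93.5 m^2
Formula: SPL = Lw + 10 * log10(4 / R)
Compute 4 / R = 4 / 93.5 = 0.042781
Compute 10 * log10(0.042781) = -13.6875
SPL = 81.6 + (-13.6875) = 67.91

67.91 dB


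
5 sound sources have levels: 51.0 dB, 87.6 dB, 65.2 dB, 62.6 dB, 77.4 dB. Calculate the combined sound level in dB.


Formula: L_total = 10 * log10( sum(10^(Li/10)) )
  Source 1: 10^(51.0/10) = 125892.5412
  Source 2: 10^(87.6/10) = 575439937.3372
  Source 3: 10^(65.2/10) = 3311311.2148
  Source 4: 10^(62.6/10) = 1819700.8586
  Source 5: 10^(77.4/10) = 54954087.3858
Sum of linear values = 635650929.3376
L_total = 10 * log10(635650929.3376) = 88.03

88.03 dB


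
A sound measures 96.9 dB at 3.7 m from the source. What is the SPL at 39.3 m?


Given values:
  SPL1 = 96.9 dB, r1 = 3.7 m, r2 = 39.3 m
Formula: SPL2 = SPL1 - 20 * log10(r2 / r1)
Compute ratio: r2 / r1 = 39.3 / 3.7 = 10.6216
Compute log10: log10(10.6216) = 1.02619
Compute drop: 20 * 1.02619 = 20.5238
SPL2 = 96.9 - 20.5238 = 76.38

76.38 dB


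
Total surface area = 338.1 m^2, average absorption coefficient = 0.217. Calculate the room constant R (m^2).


Given values:
  S = 338.1 m^2, alpha = 0.217
Formula: R = S * alpha / (1 - alpha)
Numerator: 338.1 * 0.217 = 73.3677
Denominator: 1 - 0.217 = 0.783
R = 73.3677 / 0.783 = 93.7

93.7 m^2


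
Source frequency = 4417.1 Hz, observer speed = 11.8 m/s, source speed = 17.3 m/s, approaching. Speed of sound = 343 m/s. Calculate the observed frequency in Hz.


Given values:
  f_s = 4417.1 Hz, v_o = 11.8 m/s, v_s = 17.3 m/s
  Direction: approaching
Formula: f_o = f_s * (c + v_o) / (c - v_s)
Numerator: c + v_o = 343 + 11.8 = 354.8
Denominator: c - v_s = 343 - 17.3 = 325.7
f_o = 4417.1 * 354.8 / 325.7 = 4811.75

4811.75 Hz


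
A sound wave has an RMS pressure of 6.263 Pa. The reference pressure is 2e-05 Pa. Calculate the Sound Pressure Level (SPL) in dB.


Given values:
  p = 6.263 Pa
  p_ref = 2e-05 Pa
Formula: SPL = 20 * log10(p / p_ref)
Compute ratio: p / p_ref = 6.263 / 2e-05 = 313150
Compute log10: log10(313150) = 5.495752
Multiply: SPL = 20 * 5.495752 = 109.92

109.92 dB


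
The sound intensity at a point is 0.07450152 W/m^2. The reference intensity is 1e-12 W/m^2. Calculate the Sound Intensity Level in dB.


Given values:
  I = 0.07450152 W/m^2
  I_ref = 1e-12 W/m^2
Formula: SIL = 10 * log10(I / I_ref)
Compute ratio: I / I_ref = 74501520000
Compute log10: log10(74501520000) = 10.872165
Multiply: SIL = 10 * 10.872165 = 108.72

108.72 dB


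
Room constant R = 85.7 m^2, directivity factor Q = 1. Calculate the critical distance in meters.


Given values:
  R = 85.7 m^2, Q = 1
Formula: d_c = 0.141 * sqrt(Q * R)
Compute Q * R = 1 * 85.7 = 85.7
Compute sqrt(85.7) = 9.2574
d_c = 0.141 * 9.2574 = 1.305

1.305 m


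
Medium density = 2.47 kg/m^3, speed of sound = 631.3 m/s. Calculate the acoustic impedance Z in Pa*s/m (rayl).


Given values:
  rho = 2.47 kg/m^3
  c = 631.3 m/s
Formula: Z = rho * c
Z = 2.47 * 631.3
Z = 1559.31

1559.31 rayl


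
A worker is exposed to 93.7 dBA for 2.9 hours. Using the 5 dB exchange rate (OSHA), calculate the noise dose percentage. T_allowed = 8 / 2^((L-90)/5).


Given values:
  L = 93.7 dBA, T = 2.9 hours
Formula: T_allowed = 8 / 2^((L - 90) / 5)
Compute exponent: (93.7 - 90) / 5 = 0.74
Compute 2^(0.74) = 1.670176
T_allowed = 8 / 1.670176 = 4.789914 hours
Dose = (T / T_allowed) * 100
Dose = (2.9 / 4.789914) * 100 = 60.54

60.54 %


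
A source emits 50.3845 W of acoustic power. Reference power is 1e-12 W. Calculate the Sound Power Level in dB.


Given values:
  W = 50.3845 W
  W_ref = 1e-12 W
Formula: SWL = 10 * log10(W / W_ref)
Compute ratio: W / W_ref = 50384500000000
Compute log10: log10(50384500000000) = 13.702297
Multiply: SWL = 10 * 13.702297 = 137.02

137.02 dB


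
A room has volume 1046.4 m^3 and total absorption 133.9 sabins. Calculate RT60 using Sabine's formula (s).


Given values:
  V = 1046.4 m^3
  A = 133.9 sabins
Formula: RT60 = 0.161 * V / A
Numerator: 0.161 * 1046.4 = 168.4704
RT60 = 168.4704 / 133.9 = 1.258

1.258 s


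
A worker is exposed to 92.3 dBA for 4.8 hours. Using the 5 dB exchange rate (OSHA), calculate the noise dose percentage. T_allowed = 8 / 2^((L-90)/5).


Given values:
  L = 92.3 dBA, T = 4.8 hours
Formula: T_allowed = 8 / 2^((L - 90) / 5)
Compute exponent: (92.3 - 90) / 5 = 0.46
Compute 2^(0.46) = 1.375542
T_allowed = 8 / 1.375542 = 5.815889 hours
Dose = (T / T_allowed) * 100
Dose = (4.8 / 5.815889) * 100 = 82.53

82.53 %


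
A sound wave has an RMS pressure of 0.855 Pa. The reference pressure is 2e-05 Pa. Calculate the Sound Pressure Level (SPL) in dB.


Given values:
  p = 0.855 Pa
  p_ref = 2e-05 Pa
Formula: SPL = 20 * log10(p / p_ref)
Compute ratio: p / p_ref = 0.855 / 2e-05 = 42750
Compute log10: log10(42750) = 4.630936
Multiply: SPL = 20 * 4.630936 = 92.62

92.62 dB


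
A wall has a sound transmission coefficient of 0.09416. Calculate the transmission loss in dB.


Given values:
  tau = 0.09416
Formula: TL = 10 * log10(1 / tau)
Compute 1 / tau = 1 / 0.09416 = 10.6202
Compute log10(10.6202) = 1.026133
TL = 10 * 1.026133 = 10.26

10.26 dB


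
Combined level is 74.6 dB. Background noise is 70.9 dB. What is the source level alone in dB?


Given values:
  L_total = 74.6 dB, L_bg = 70.9 dB
Formula: L_source = 10 * log10(10^(L_total/10) - 10^(L_bg/10))
Convert to linear:
  10^(74.6/10) = 28840315.0313
  10^(70.9/10) = 12302687.7081
Difference: 28840315.0313 - 12302687.7081 = 16537627.3232
L_source = 10 * log10(16537627.3232) = 72.18

72.18 dB


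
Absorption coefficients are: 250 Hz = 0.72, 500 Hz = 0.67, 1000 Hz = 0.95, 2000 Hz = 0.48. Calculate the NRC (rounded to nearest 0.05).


Given values:
  a_250 = 0.72, a_500 = 0.67
  a_1000 = 0.95, a_2000 = 0.48
Formula: NRC = (a250 + a500 + a1000 + a2000) / 4
Sum = 0.72 + 0.67 + 0.95 + 0.48 = 2.82
NRC = 2.82 / 4 = 0.705
Rounded to nearest 0.05: 0.7

0.7


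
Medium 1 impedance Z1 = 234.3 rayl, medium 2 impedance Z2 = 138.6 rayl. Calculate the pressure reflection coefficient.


Given values:
  Z1 = 234.3 rayl, Z2 = 138.6 rayl
Formula: R = (Z2 - Z1) / (Z2 + Z1)
Numerator: Z2 - Z1 = 138.6 - 234.3 = -95.7
Denominator: Z2 + Z1 = 138.6 + 234.3 = 372.9
R = -95.7 / 372.9 = -0.2566

-0.2566


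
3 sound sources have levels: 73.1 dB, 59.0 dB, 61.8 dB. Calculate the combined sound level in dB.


Formula: L_total = 10 * log10( sum(10^(Li/10)) )
  Source 1: 10^(73.1/10) = 20417379.4467
  Source 2: 10^(59.0/10) = 794328.2347
  Source 3: 10^(61.8/10) = 1513561.2484
Sum of linear values = 22725268.9298
L_total = 10 * log10(22725268.9298) = 73.57

73.57 dB


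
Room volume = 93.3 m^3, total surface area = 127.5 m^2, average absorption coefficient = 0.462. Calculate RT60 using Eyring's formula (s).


Given values:
  V = 93.3 m^3, S = 127.5 m^2, alpha = 0.462
Formula: RT60 = 0.161 * V / (-S * ln(1 - alpha))
Compute ln(1 - 0.462) = ln(0.538) = -0.619897
Denominator: -127.5 * -0.619897 = 79.0369
Numerator: 0.161 * 93.3 = 15.0213
RT60 = 15.0213 / 79.0369 = 0.19

0.19 s


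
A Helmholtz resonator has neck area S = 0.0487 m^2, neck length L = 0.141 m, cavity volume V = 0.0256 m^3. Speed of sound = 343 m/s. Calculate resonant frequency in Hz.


Given values:
  S = 0.0487 m^2, L = 0.141 m, V = 0.0256 m^3, c = 343 m/s
Formula: f = (c / (2*pi)) * sqrt(S / (V * L))
Compute V * L = 0.0256 * 0.141 = 0.0036096
Compute S / (V * L) = 0.0487 / 0.0036096 = 13.4918
Compute sqrt(13.4918) = 3.673119
Compute c / (2*pi) = 343 / 6.283185 = 54.590148
f = 54.590148 * 3.673119 = 200.52

200.52 Hz


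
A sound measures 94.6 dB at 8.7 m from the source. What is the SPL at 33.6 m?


Given values:
  SPL1 = 94.6 dB, r1 = 8.7 m, r2 = 33.6 m
Formula: SPL2 = SPL1 - 20 * log10(r2 / r1)
Compute ratio: r2 / r1 = 33.6 / 8.7 = 3.8621
Compute log10: log10(3.8621) = 0.586824
Compute drop: 20 * 0.586824 = 11.7365
SPL2 = 94.6 - 11.7365 = 82.86

82.86 dB


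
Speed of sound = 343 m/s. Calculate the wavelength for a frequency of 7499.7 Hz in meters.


Given values:
  c = 343 m/s, f = 7499.7 Hz
Formula: lambda = c / f
lambda = 343 / 7499.7
lambda = 0.0457

0.0457 m


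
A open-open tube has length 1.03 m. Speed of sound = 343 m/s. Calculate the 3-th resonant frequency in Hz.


Given values:
  Tube type: open-open, L = 1.03 m, c = 343 m/s, n = 3
Formula: f_n = n * c / (2 * L)
Compute 2 * L = 2 * 1.03 = 2.06
f = 3 * 343 / 2.06
f = 499.51

499.51 Hz


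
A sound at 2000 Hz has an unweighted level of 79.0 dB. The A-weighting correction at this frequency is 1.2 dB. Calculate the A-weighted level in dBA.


Given values:
  SPL = 79.0 dB
  A-weighting at 2000 Hz = 1.2 dB
Formula: L_A = SPL + A_weight
L_A = 79.0 + (1.2)
L_A = 80.2

80.2 dBA


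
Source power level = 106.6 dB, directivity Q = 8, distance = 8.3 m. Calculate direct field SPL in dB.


Given values:
  Lw = 106.6 dB, Q = 8, r = 8.3 m
Formula: SPL = Lw + 10 * log10(Q / (4 * pi * r^2))
Compute 4 * pi * r^2 = 4 * pi * 8.3^2 = 865.6973
Compute Q / denom = 8 / 865.6973 = 0.00924111
Compute 10 * log10(0.00924111) = -20.3428
SPL = 106.6 + (-20.3428) = 86.26

86.26 dB


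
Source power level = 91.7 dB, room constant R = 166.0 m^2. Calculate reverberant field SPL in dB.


Given values:
  Lw = 91.7 dB, R = 166.0 m^2
Formula: SPL = Lw + 10 * log10(4 / R)
Compute 4 / R = 4 / 166.0 = 0.024096
Compute 10 * log10(0.024096) = -16.1806
SPL = 91.7 + (-16.1806) = 75.52

75.52 dB


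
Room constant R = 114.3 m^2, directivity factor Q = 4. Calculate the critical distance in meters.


Given values:
  R = 114.3 m^2, Q = 4
Formula: d_c = 0.141 * sqrt(Q * R)
Compute Q * R = 4 * 114.3 = 457.2
Compute sqrt(457.2) = 21.3822
d_c = 0.141 * 21.3822 = 3.015

3.015 m


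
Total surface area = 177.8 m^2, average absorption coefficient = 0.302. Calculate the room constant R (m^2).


Given values:
  S = 177.8 m^2, alpha = 0.302
Formula: R = S * alpha / (1 - alpha)
Numerator: 177.8 * 0.302 = 53.6956
Denominator: 1 - 0.302 = 0.698
R = 53.6956 / 0.698 = 76.93

76.93 m^2


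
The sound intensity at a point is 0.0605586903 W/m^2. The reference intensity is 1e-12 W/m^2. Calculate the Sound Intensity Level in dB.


Given values:
  I = 0.0605586903 W/m^2
  I_ref = 1e-12 W/m^2
Formula: SIL = 10 * log10(I / I_ref)
Compute ratio: I / I_ref = 60558690300
Compute log10: log10(60558690300) = 10.782176
Multiply: SIL = 10 * 10.782176 = 107.82

107.82 dB


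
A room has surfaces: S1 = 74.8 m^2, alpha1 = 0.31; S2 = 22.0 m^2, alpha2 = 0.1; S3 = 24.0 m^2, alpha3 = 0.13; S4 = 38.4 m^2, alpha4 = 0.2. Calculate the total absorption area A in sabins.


Given surfaces:
  Surface 1: 74.8 * 0.31 = 23.188
  Surface 2: 22.0 * 0.1 = 2.2
  Surface 3: 24.0 * 0.13 = 3.12
  Surface 4: 38.4 * 0.2 = 7.68
Formula: A = sum(Si * alpha_i)
A = 23.188 + 2.2 + 3.12 + 7.68
A = 36.19

36.19 sabins


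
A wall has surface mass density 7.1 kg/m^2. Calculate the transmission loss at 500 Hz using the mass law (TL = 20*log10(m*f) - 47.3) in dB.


Given values:
  m = 7.1 kg/m^2, f = 500 Hz
Formula: TL = 20 * log10(m * f) - 47.3
Compute m * f = 7.1 * 500 = 3550.0
Compute log10(3550.0) = 3.550228
Compute 20 * 3.550228 = 71.0046
TL = 71.0046 - 47.3 = 23.7

23.7 dB


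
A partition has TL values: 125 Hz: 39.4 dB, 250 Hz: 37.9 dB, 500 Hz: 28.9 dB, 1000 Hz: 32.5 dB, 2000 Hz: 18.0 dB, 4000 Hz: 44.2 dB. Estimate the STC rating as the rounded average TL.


Given TL values at each frequency:
  125 Hz: 39.4 dB
  250 Hz: 37.9 dB
  500 Hz: 28.9 dB
  1000 Hz: 32.5 dB
  2000 Hz: 18.0 dB
  4000 Hz: 44.2 dB
Formula: STC ~ round(average of TL values)
Sum = 39.4 + 37.9 + 28.9 + 32.5 + 18.0 + 44.2 = 200.9
Average = 200.9 / 6 = 33.48
Rounded: 33

33


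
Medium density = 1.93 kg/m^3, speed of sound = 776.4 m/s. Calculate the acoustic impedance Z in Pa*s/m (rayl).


Given values:
  rho = 1.93 kg/m^3
  c = 776.4 m/s
Formula: Z = rho * c
Z = 1.93 * 776.4
Z = 1498.45

1498.45 rayl


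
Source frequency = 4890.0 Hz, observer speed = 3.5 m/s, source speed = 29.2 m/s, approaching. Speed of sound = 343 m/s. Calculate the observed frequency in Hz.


Given values:
  f_s = 4890.0 Hz, v_o = 3.5 m/s, v_s = 29.2 m/s
  Direction: approaching
Formula: f_o = f_s * (c + v_o) / (c - v_s)
Numerator: c + v_o = 343 + 3.5 = 346.5
Denominator: c - v_s = 343 - 29.2 = 313.8
f_o = 4890.0 * 346.5 / 313.8 = 5399.57

5399.57 Hz


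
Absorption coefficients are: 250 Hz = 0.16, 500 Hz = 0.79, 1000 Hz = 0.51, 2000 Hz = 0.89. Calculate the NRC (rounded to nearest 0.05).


Given values:
  a_250 = 0.16, a_500 = 0.79
  a_1000 = 0.51, a_2000 = 0.89
Formula: NRC = (a250 + a500 + a1000 + a2000) / 4
Sum = 0.16 + 0.79 + 0.51 + 0.89 = 2.35
NRC = 2.35 / 4 = 0.5875
Rounded to nearest 0.05: 0.6

0.6


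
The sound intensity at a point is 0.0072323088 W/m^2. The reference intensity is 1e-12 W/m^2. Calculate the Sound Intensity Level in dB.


Given values:
  I = 0.0072323088 W/m^2
  I_ref = 1e-12 W/m^2
Formula: SIL = 10 * log10(I / I_ref)
Compute ratio: I / I_ref = 7232308800
Compute log10: log10(7232308800) = 9.859277
Multiply: SIL = 10 * 9.859277 = 98.59

98.59 dB


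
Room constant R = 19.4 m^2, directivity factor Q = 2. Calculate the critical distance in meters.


Given values:
  R = 19.4 m^2, Q = 2
Formula: d_c = 0.141 * sqrt(Q * R)
Compute Q * R = 2 * 19.4 = 38.8
Compute sqrt(38.8) = 6.229
d_c = 0.141 * 6.229 = 0.878

0.878 m


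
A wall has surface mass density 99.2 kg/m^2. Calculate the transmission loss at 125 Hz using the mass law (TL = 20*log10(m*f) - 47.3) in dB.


Given values:
  m = 99.2 kg/m^2, f = 125 Hz
Formula: TL = 20 * log10(m * f) - 47.3
Compute m * f = 99.2 * 125 = 12400.0
Compute log10(12400.0) = 4.093422
Compute 20 * 4.093422 = 81.8684
TL = 81.8684 - 47.3 = 34.57

34.57 dB


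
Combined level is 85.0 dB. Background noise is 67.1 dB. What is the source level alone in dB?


Given values:
  L_total = 85.0 dB, L_bg = 67.1 dB
Formula: L_source = 10 * log10(10^(L_total/10) - 10^(L_bg/10))
Convert to linear:
  10^(85.0/10) = 316227766.0168
  10^(67.1/10) = 5128613.8399
Difference: 316227766.0168 - 5128613.8399 = 311099152.1769
L_source = 10 * log10(311099152.1769) = 84.93

84.93 dB


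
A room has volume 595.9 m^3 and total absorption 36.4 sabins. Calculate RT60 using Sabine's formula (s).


Given values:
  V = 595.9 m^3
  A = 36.4 sabins
Formula: RT60 = 0.161 * V / A
Numerator: 0.161 * 595.9 = 95.9399
RT60 = 95.9399 / 36.4 = 2.636

2.636 s


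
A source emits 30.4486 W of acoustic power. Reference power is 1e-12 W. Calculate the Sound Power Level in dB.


Given values:
  W = 30.4486 W
  W_ref = 1e-12 W
Formula: SWL = 10 * log10(W / W_ref)
Compute ratio: W / W_ref = 30448600000000
Compute log10: log10(30448600000000) = 13.483567
Multiply: SWL = 10 * 13.483567 = 134.84

134.84 dB


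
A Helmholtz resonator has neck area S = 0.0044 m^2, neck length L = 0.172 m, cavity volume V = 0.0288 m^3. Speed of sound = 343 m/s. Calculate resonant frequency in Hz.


Given values:
  S = 0.0044 m^2, L = 0.172 m, V = 0.0288 m^3, c = 343 m/s
Formula: f = (c / (2*pi)) * sqrt(S / (V * L))
Compute V * L = 0.0288 * 0.172 = 0.0049536
Compute S / (V * L) = 0.0044 / 0.0049536 = 0.8882
Compute sqrt(0.8882) = 0.942444
Compute c / (2*pi) = 343 / 6.283185 = 54.590148
f = 54.590148 * 0.942444 = 51.45

51.45 Hz


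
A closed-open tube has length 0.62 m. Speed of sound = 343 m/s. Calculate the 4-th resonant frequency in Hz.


Given values:
  Tube type: closed-open, L = 0.62 m, c = 343 m/s, n = 4
Formula: f_n = (2n - 1) * c / (4 * L)
Compute 2n - 1 = 2*4 - 1 = 7
Compute 4 * L = 4 * 0.62 = 2.48
f = 7 * 343 / 2.48
f = 968.15

968.15 Hz


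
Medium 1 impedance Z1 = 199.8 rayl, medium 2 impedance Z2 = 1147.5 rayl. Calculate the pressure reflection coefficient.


Given values:
  Z1 = 199.8 rayl, Z2 = 1147.5 rayl
Formula: R = (Z2 - Z1) / (Z2 + Z1)
Numerator: Z2 - Z1 = 1147.5 - 199.8 = 947.7
Denominator: Z2 + Z1 = 1147.5 + 199.8 = 1347.3
R = 947.7 / 1347.3 = 0.7034

0.7034


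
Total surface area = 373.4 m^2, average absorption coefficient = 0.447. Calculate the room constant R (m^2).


Given values:
  S = 373.4 m^2, alpha = 0.447
Formula: R = S * alpha / (1 - alpha)
Numerator: 373.4 * 0.447 = 166.9098
Denominator: 1 - 0.447 = 0.553
R = 166.9098 / 0.553 = 301.83

301.83 m^2


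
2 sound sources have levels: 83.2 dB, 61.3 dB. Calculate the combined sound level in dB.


Formula: L_total = 10 * log10( sum(10^(Li/10)) )
  Source 1: 10^(83.2/10) = 208929613.0854
  Source 2: 10^(61.3/10) = 1348962.8826
Sum of linear values = 210278575.968
L_total = 10 * log10(210278575.968) = 83.23

83.23 dB
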